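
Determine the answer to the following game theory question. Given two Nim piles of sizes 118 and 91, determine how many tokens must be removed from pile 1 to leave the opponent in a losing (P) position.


Piles: 118 and 91
Current XOR: 118 XOR 91 = 45 (non-zero, so this is an N-position).
To make the XOR zero, we need to find a move that balances the piles.
For pile 1 (size 118): target = 118 XOR 45 = 91
We reduce pile 1 from 118 to 91.
Tokens removed: 118 - 91 = 27
Verification: 91 XOR 91 = 0

27


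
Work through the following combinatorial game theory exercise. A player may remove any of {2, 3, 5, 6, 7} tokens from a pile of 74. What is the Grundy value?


The subtraction set is S = {2, 3, 5, 6, 7}.
G(k) = mex{ G(k - s) : s in S, s <= k }. We compute iteratively: G(0) = 0.
G(1) = mex({}) = 0
G(2) = mex({0}) = 1
G(3) = mex({0}) = 1
G(4) = mex({0, 1}) = 2
G(5) = mex({0, 1}) = 2
G(6) = mex({0, 1, 2}) = 3
G(7) = mex({0, 1, 2}) = 3
G(8) = mex({0, 1, 2, 3}) = 4
G(9) = mex({1, 2, 3}) = 0
G(10) = mex({1, 2, 3, 4}) = 0
G(11) = mex({0, 2, 3, 4}) = 1
G(12) = mex({0, 2, 3}) = 1
G(13) = mex({0, 1, 3, 4}) = 2
G(14) = mex({0, 1, 3, 4}) = 2
G(15) = mex({0, 1, 2, 4}) = 3
Observe that G(9)..G(15) = 0, 0, 1, 1, 2, 2, 3 repeats G(0)..G(6) = 0, 0, 1, 1, 2, 2, 3.
For k >= max(S) = 7, G(k) is determined by the previous 7 values G(k-7)..G(k-1); a window of 7 consecutive values has recurred shifted by 9, so by induction G(k + 9) = G(k) for all k >= 0: the sequence is periodic from the start with period 9.
One period: G(0..8) = 0, 0, 1, 1, 2, 2, 3, 3, 4.
74 mod 9 = 2, so G(74) = G(2) = 1.

1


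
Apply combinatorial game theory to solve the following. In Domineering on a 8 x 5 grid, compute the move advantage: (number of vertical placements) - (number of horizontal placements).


Board is 8 x 5 (rows x cols).
Left (vertical) placements: (rows-1) * cols = 7 * 5 = 35
Right (horizontal) placements: rows * (cols-1) = 8 * 4 = 32
Advantage = Left - Right = 35 - 32 = 3

3


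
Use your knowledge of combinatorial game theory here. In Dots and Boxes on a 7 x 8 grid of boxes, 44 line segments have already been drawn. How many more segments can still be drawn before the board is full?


Grid: 7 x 8 boxes, i.e. 8 rows and 9 columns of dots.
Horizontal edges: (rows + 1) * cols = 8 * 8 = 64
Vertical edges: rows * (cols + 1) = 7 * 9 = 63
Total edges: 64 + 63 = 127
Edges drawn: 44
Remaining: 127 - 44 = 83

83


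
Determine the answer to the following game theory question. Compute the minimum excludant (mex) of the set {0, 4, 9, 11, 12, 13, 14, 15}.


Set = {0, 4, 9, 11, 12, 13, 14, 15}
0 is in the set.
1 is NOT in the set. This is the mex.
mex = 1

1


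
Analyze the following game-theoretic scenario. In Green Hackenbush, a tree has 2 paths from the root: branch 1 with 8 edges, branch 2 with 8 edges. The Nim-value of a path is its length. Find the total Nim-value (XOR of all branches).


The tree has 2 branches from the ground vertex.
In Green Hackenbush, the Nim-value of a simple path of length k is k.
Branch 1: length 8, Nim-value = 8
Branch 2: length 8, Nim-value = 8
Total Nim-value = XOR of all branch values:
0 XOR 8 = 8
8 XOR 8 = 0
Nim-value of the tree = 0

0


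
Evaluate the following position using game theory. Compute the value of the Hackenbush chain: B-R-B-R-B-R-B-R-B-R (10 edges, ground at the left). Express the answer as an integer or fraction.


Edges (from ground): B-R-B-R-B-R-B-R-B-R
By Berlekamp's sign-expansion rule, a Blue-Red Hackenbush stalk has the value of the surreal number whose sign sequence is the edge sequence with B -> + and R -> -.
Sign sequence: +-+-+-+-+-
Trace the sign expansion in the surreal number tree, starting from 0:
Edge 1: B (sign +) -> bounds (0, +inf), value = 1
Edge 2: R (sign -) -> bounds (0, 1), value = 1/2
Edge 3: B (sign +) -> bounds (1/2, 1), value = 3/4
Edge 4: R (sign -) -> bounds (1/2, 3/4), value = 5/8
Edge 5: B (sign +) -> bounds (5/8, 3/4), value = 11/16
Edge 6: R (sign -) -> bounds (5/8, 11/16), value = 21/32
Edge 7: B (sign +) -> bounds (21/32, 11/16), value = 43/64
Edge 8: R (sign -) -> bounds (21/32, 43/64), value = 85/128
Edge 9: B (sign +) -> bounds (85/128, 43/64), value = 171/256
Edge 10: R (sign -) -> bounds (85/128, 171/256), value = 341/512
Game value = 341/512

341/512


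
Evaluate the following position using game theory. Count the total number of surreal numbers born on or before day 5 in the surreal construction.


Day 0: {|} = 0 is born. Count = 1.
Day n: the number of surreal numbers born by day n is 2^(n+1) - 1.
By day 0: 2^1 - 1 = 1
By day 1: 2^2 - 1 = 3
By day 2: 2^3 - 1 = 7
By day 3: 2^4 - 1 = 15
By day 4: 2^5 - 1 = 31
By day 5: 2^6 - 1 = 63
By day 5: 63 surreal numbers.

63


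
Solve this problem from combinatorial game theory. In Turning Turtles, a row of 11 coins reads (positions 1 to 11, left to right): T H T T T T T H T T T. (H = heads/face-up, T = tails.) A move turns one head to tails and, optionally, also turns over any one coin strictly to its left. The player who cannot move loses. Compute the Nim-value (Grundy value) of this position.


Coins: T H T T T T T H T T T
Key fact: a single head at position k behaves exactly like a Nim heap of size k (turning it to T and optionally flipping a coin at j < k corresponds to moving the heap from k to j, or to 0), and heads combine as a disjunctive sum (two heads at the same place would cancel, matching j XOR j = 0). So the Nim-value is the XOR of the 1-indexed positions of the heads.
Face-up positions (1-indexed): [2, 8]
XOR 0 with 2: 0 XOR 2 = 2
XOR 2 with 8: 2 XOR 8 = 10
Nim-value = 10

10


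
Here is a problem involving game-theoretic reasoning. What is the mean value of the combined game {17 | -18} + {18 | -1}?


G1 = {17 | -18}, G2 = {18 | -1}
Each is a switch {a | b} with numbers a > b; its mean value is (a + b)/2, and mean value is additive over game sums: m(G1 + G2) = m(G1) + m(G2).
Mean of G1 = (17 + (-18))/2 = -1/2 = -1/2
Mean of G2 = (18 + (-1))/2 = 17/2 = 17/2
Mean of G1 + G2 = -1/2 + 17/2 = 8

8


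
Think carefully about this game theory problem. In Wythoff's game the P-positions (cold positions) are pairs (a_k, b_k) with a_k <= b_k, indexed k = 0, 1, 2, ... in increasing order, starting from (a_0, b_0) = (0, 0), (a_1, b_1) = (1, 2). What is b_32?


By Wythoff's theorem, a_k = floor(k * phi) and b_k = floor(k * phi^2) = a_k + k, where phi = (1 + sqrt(5))/2 is the golden ratio.
phi = (1 + sqrt(5))/2 = 1.618034
phi^2 = phi + 1 = 2.618034
k = 32
k * phi^2 = 32 * 2.618034 = 83.777088
b_32 = floor(k * phi^2) = 83 (check: a_32 + k = 51 + 32 = 83)

83


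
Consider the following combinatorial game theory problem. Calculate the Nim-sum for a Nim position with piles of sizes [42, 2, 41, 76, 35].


We need the XOR (exclusive or) of all pile sizes.
After XOR-ing pile 1 (size 42): 0 XOR 42 = 42
After XOR-ing pile 2 (size 2): 42 XOR 2 = 40
After XOR-ing pile 3 (size 41): 40 XOR 41 = 1
After XOR-ing pile 4 (size 76): 1 XOR 76 = 77
After XOR-ing pile 5 (size 35): 77 XOR 35 = 110
The Nim-value of this position is 110.

110


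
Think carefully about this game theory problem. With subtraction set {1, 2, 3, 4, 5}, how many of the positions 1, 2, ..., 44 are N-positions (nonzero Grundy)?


Subtraction set S = {1, 2, 3, 4, 5}, so G(n) = n mod 6.
G(n) = 0 when n is a multiple of 6.
Multiples of 6 in [1, 44]: 7
N-positions (nonzero Grundy) = 44 - 7 = 37

37


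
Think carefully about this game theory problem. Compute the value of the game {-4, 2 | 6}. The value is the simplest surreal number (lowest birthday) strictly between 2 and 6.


Left options: {-4, 2}, max = 2
Right options: {6}, min = 6
All options are numbers and max(Left) < min(Right), so by the simplicity theorem the value is the simplest (earliest-born) number strictly between 2 and 6.
Integers 3 through 5 all lie strictly between 2 and 6.
Among integers, the simplest (lowest birthday = smallest |n|; 0 is born on day 0, +-n on day n) is 3.
No non-integer in the interval can be simpler: if x is a non-integer in the interval, then floor(x) or ceil(x) also lies in the interval (the interval contains an integer), and both are proper prefixes of x's sign expansion, i.e. born earlier. So the game value is 3.
Game value = 3

3


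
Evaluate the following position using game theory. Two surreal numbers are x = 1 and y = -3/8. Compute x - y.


x = 1, y = -3/8
Converting to common denominator: 8
x = 8/8, y = -3/8
x - y = 1 - -3/8 = 11/8

11/8


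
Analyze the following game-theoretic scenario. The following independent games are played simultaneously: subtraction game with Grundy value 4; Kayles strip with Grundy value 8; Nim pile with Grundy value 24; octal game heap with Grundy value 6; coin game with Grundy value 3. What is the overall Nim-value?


By the Sprague-Grundy theorem, the Grundy value of a sum of games is the XOR of individual Grundy values.
subtraction game: Grundy value = 4. Running XOR: 0 XOR 4 = 4
Kayles strip: Grundy value = 8. Running XOR: 4 XOR 8 = 12
Nim pile: Grundy value = 24. Running XOR: 12 XOR 24 = 20
octal game heap: Grundy value = 6. Running XOR: 20 XOR 6 = 18
coin game: Grundy value = 3. Running XOR: 18 XOR 3 = 17
The combined Grundy value is 17.

17


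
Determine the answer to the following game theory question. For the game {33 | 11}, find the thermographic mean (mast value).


Game = {33 | 11}, a switch {a | b} with numbers a > b.
Its thermograph has left wall a - t and right wall b + t, which meet at t = (a - b)/2, where both equal (a + b)/2. So the mast (mean value) is at (a + b)/2.
Mean = (33 + (11))/2 = 44/2 = 22

22


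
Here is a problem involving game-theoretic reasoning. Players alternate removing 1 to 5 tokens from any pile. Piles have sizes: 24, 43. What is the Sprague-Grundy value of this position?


Subtraction set: {1, 2, 3, 4, 5}
For this subtraction set, G(n) = n mod 6 (period = max + 1 = 6).
Pile 1 (size 24): G(24) = 24 mod 6 = 0
Pile 2 (size 43): G(43) = 43 mod 6 = 1
Total Grundy value = XOR of all: 0 XOR 1 = 1

1


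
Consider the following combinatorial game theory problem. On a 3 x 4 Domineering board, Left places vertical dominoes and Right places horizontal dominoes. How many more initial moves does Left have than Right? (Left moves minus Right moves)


Board is 3 x 4 (rows x cols).
Left (vertical) placements: (rows-1) * cols = 2 * 4 = 8
Right (horizontal) placements: rows * (cols-1) = 3 * 3 = 9
Advantage = Left - Right = 8 - 9 = -1

-1


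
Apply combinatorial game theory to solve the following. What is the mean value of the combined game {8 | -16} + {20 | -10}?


G1 = {8 | -16}, G2 = {20 | -10}
Each is a switch {a | b} with numbers a > b; its mean value is (a + b)/2, and mean value is additive over game sums: m(G1 + G2) = m(G1) + m(G2).
Mean of G1 = (8 + (-16))/2 = -8/2 = -4
Mean of G2 = (20 + (-10))/2 = 10/2 = 5
Mean of G1 + G2 = -4 + 5 = 1

1


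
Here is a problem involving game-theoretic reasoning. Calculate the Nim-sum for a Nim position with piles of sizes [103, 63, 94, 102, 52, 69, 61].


We need the XOR (exclusive or) of all pile sizes.
After XOR-ing pile 1 (size 103): 0 XOR 103 = 103
After XOR-ing pile 2 (size 63): 103 XOR 63 = 88
After XOR-ing pile 3 (size 94): 88 XOR 94 = 6
After XOR-ing pile 4 (size 102): 6 XOR 102 = 96
After XOR-ing pile 5 (size 52): 96 XOR 52 = 84
After XOR-ing pile 6 (size 69): 84 XOR 69 = 17
After XOR-ing pile 7 (size 61): 17 XOR 61 = 44
The Nim-value of this position is 44.

44


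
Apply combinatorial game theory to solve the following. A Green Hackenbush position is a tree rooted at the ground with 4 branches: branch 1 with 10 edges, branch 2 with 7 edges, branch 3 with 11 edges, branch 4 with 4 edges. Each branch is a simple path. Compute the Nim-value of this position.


The tree has 4 branches from the ground vertex.
In Green Hackenbush, the Nim-value of a simple path of length k is k.
Branch 1: length 10, Nim-value = 10
Branch 2: length 7, Nim-value = 7
Branch 3: length 11, Nim-value = 11
Branch 4: length 4, Nim-value = 4
Total Nim-value = XOR of all branch values:
0 XOR 10 = 10
10 XOR 7 = 13
13 XOR 11 = 6
6 XOR 4 = 2
Nim-value of the tree = 2

2


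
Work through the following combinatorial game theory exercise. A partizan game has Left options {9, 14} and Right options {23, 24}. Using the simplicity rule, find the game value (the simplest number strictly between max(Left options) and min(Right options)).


Left options: {9, 14}, max = 14
Right options: {23, 24}, min = 23
All options are numbers and max(Left) < min(Right), so by the simplicity theorem the value is the simplest (earliest-born) number strictly between 14 and 23.
Integers 15 through 22 all lie strictly between 14 and 23.
Among integers, the simplest (lowest birthday = smallest |n|; 0 is born on day 0, +-n on day n) is 15.
No non-integer in the interval can be simpler: if x is a non-integer in the interval, then floor(x) or ceil(x) also lies in the interval (the interval contains an integer), and both are proper prefixes of x's sign expansion, i.e. born earlier. So the game value is 15.
Game value = 15

15


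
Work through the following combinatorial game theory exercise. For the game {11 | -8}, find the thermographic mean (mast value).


Game = {11 | -8}, a switch {a | b} with numbers a > b.
Its thermograph has left wall a - t and right wall b + t, which meet at t = (a - b)/2, where both equal (a + b)/2. So the mast (mean value) is at (a + b)/2.
Mean = (11 + (-8))/2 = 3/2 = 3/2

3/2


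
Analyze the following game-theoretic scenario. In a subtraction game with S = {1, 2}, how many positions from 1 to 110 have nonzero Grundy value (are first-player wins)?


Subtraction set S = {1, 2}, so G(n) = n mod 3.
G(n) = 0 when n is a multiple of 3.
Multiples of 3 in [1, 110]: 36
N-positions (nonzero Grundy) = 110 - 36 = 74

74


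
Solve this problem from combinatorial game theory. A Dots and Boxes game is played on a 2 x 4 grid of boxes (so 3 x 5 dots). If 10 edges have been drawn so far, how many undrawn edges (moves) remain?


Grid: 2 x 4 boxes, i.e. 3 rows and 5 columns of dots.
Horizontal edges: (rows + 1) * cols = 3 * 4 = 12
Vertical edges: rows * (cols + 1) = 2 * 5 = 10
Total edges: 12 + 10 = 22
Edges drawn: 10
Remaining: 22 - 10 = 12

12


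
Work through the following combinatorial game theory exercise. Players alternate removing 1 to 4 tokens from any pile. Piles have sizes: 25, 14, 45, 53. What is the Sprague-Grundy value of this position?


Subtraction set: {1, 2, 3, 4}
For this subtraction set, G(n) = n mod 5 (period = max + 1 = 5).
Pile 1 (size 25): G(25) = 25 mod 5 = 0
Pile 2 (size 14): G(14) = 14 mod 5 = 4
Pile 3 (size 45): G(45) = 45 mod 5 = 0
Pile 4 (size 53): G(53) = 53 mod 5 = 3
Total Grundy value = XOR of all: 0 XOR 4 XOR 0 XOR 3 = 7

7


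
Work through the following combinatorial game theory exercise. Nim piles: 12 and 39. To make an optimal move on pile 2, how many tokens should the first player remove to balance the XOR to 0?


Piles: 12 and 39
Current XOR: 12 XOR 39 = 43 (non-zero, so this is an N-position).
To make the XOR zero, we need to find a move that balances the piles.
For pile 2 (size 39): target = 39 XOR 43 = 12
We reduce pile 2 from 39 to 12.
Tokens removed: 39 - 12 = 27
Verification: 12 XOR 12 = 0

27


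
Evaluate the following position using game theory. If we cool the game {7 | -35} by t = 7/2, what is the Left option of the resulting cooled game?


Original game: {7 | -35} (a switch {a | b} with a > b).
Cooling by t (for t below the temperature (a - b)/2 = 21) taxes each move by t: {a | b} cooled by t is {a - t | b + t}.
Cooling amount: t = 7/2
Cooled Left option: 7 - 7/2 = 7/2
Cooled Right option: -35 + 7/2 = -63/2
Cooled game: {7/2 | -63/2}
Left option = 7/2

7/2


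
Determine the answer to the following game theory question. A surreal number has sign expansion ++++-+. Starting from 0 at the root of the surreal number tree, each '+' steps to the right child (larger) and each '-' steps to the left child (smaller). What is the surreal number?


Sign expansion: ++++-+
Rule: track bounds (lo, hi), initially (-inf, +inf). On '+', the current value becomes lo and we move to the simplest number in (value, hi): value + 1 if hi = +inf, otherwise the midpoint (value + hi)/2. On '-', the current value becomes hi and we move to value - 1 if lo = -inf, otherwise the midpoint (lo + value)/2.
Start at 0.
Step 1: sign = +, move right. Bounds: (0, +inf). Value = 1
Step 2: sign = +, move right. Bounds: (1, +inf). Value = 2
Step 3: sign = +, move right. Bounds: (2, +inf). Value = 3
Step 4: sign = +, move right. Bounds: (3, +inf). Value = 4
Step 5: sign = -, move left. Bounds: (3, 4). Value = 7/2
Step 6: sign = +, move right. Bounds: (7/2, 4). Value = 15/4
The surreal number with sign expansion ++++-+ is 15/4.

15/4


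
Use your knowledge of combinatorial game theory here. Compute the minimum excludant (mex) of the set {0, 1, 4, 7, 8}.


Set = {0, 1, 4, 7, 8}
0 is in the set.
1 is in the set.
2 is NOT in the set. This is the mex.
mex = 2

2


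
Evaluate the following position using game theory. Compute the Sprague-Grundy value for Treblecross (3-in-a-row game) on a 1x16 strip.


Treblecross: place X on empty cells; 3-in-a-row wins.
Playing within two cells of an existing X lets the opponent win at once, so sensible play treats the cells i-2..i+2 around each X as dead. The player left with no safe cell loses, so this is a normal-play take-away game on strips of safe cells.
Placing X at cell i (0-indexed) of a strip of k safe cells leaves independent strips of sizes max(0, i-2) and max(0, k-i-3). Hence G(k) = mex{ G(max(0,i-2)) XOR G(max(0,k-i-3)) : 0 <= i < k }, with G(0) = 0.
G(1): splits (0,0):0^0=0 -> mex({0}) = 1
G(2): splits (0,0):0^0=0 -> mex({0}) = 1
G(3): splits (0,0):0^0=0 -> mex({0}) = 1
G(4): splits (0,1):0^1=1 (0,0):0^0=0 -> mex({0, 1}) = 2
G(5): splits (0,2):0^1=1 (0,1):0^1=1 (0,0):0^0=0 -> mex({0, 1}) = 2
G(6) = mex({1}) = 0
G(7) = mex({0, 1, 2}) = 3
G(8) = mex({0, 1, 2}) = 3
G(9) = mex({0, 2}) = 1
G(10) = mex({0, 2, 3}) = 1
G(11) = mex({0, 3}) = 1
G(12) = mex({1, 3}) = 0
G(13) = mex({0, 1, 2, 3}) = 4
G(14) = mex({0, 1, 2}) = 3
G(15) = mex({0, 1, 2}) = 3
G(16) = mex({0, 1, 2, 4}) = 3
Therefore G(16) = 3.

3


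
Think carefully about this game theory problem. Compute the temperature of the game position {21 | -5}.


The game is {21 | -5}, a switch {a | b} with numbers a > b.
Cooling {a | b} by t gives {a - t | b + t}, which stops being hot when a - t = b + t, i.e. at t = (a - b)/2. So the temperature of a switch is (a - b)/2.
Temperature = (Left option - Right option) / 2
= (21 - (-5)) / 2
= 26 / 2
= 13

13


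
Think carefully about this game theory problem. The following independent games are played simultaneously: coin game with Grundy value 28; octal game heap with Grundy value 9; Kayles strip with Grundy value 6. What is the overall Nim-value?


By the Sprague-Grundy theorem, the Grundy value of a sum of games is the XOR of individual Grundy values.
coin game: Grundy value = 28. Running XOR: 0 XOR 28 = 28
octal game heap: Grundy value = 9. Running XOR: 28 XOR 9 = 21
Kayles strip: Grundy value = 6. Running XOR: 21 XOR 6 = 19
The combined Grundy value is 19.

19


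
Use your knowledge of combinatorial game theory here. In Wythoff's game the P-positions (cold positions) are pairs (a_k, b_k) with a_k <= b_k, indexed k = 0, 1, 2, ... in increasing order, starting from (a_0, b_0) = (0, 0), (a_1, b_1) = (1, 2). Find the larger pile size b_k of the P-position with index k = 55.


By Wythoff's theorem, a_k = floor(k * phi) and b_k = floor(k * phi^2) = a_k + k, where phi = (1 + sqrt(5))/2 is the golden ratio.
phi = (1 + sqrt(5))/2 = 1.618034
phi^2 = phi + 1 = 2.618034
k = 55
k * phi^2 = 55 * 2.618034 = 143.991869
b_55 = floor(k * phi^2) = 143 (check: a_55 + k = 88 + 55 = 143)

143


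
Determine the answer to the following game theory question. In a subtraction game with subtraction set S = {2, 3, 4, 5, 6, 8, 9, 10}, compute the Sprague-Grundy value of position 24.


The subtraction set is S = {2, 3, 4, 5, 6, 8, 9, 10}.
G(k) = mex{ G(k - s) : s in S, s <= k }. We compute iteratively: G(0) = 0.
G(1) = mex({}) = 0
G(2) = mex({0}) = 1
G(3) = mex({0}) = 1
G(4) = mex({0, 1}) = 2
G(5) = mex({0, 1}) = 2
G(6) = mex({0, 1, 2}) = 3
G(7) = mex({0, 1, 2}) = 3
G(8) = mex({0, 1, 2, 3}) = 4
G(9) = mex({0, 1, 2, 3}) = 4
G(10) = mex({0, 1, 2, 3, 4}) = 5
G(11) = mex({0, 1, 2, 3, 4}) = 5
G(12) = mex({1, 2, 3, 4, 5}) = 0
G(13) = mex({1, 2, 3, 4, 5}) = 0
G(14) = mex({0, 2, 3, 4, 5}) = 1
G(15) = mex({0, 2, 3, 4, 5}) = 1
G(16) = mex({0, 1, 3, 4, 5}) = 2
G(17) = mex({0, 1, 3, 4, 5}) = 2
G(18) = mex({0, 1, 2, 4, 5}) = 3
G(19) = mex({0, 1, 2, 4, 5}) = 3
G(20) = mex({0, 1, 2, 3, 5}) = 4
G(21) = mex({0, 1, 2, 3, 5}) = 4
Observe that G(12)..G(21) = 0, 0, 1, 1, 2, 2, 3, 3, 4, 4 repeats G(0)..G(9) = 0, 0, 1, 1, 2, 2, 3, 3, 4, 4.
For k >= max(S) = 10, G(k) is determined by the previous 10 values G(k-10)..G(k-1); a window of 10 consecutive values has recurred shifted by 12, so by induction G(k + 12) = G(k) for all k >= 0: the sequence is periodic from the start with period 12.
One period: G(0..11) = 0, 0, 1, 1, 2, 2, 3, 3, 4, 4, 5, 5.
24 mod 12 = 0, so G(24) = G(0) = 0.

0


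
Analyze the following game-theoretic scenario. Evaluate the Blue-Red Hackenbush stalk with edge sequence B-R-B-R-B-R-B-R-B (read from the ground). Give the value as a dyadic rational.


Edges (from ground): B-R-B-R-B-R-B-R-B
By Berlekamp's sign-expansion rule, a Blue-Red Hackenbush stalk has the value of the surreal number whose sign sequence is the edge sequence with B -> + and R -> -.
Sign sequence: +-+-+-+-+
Trace the sign expansion in the surreal number tree, starting from 0:
Edge 1: B (sign +) -> bounds (0, +inf), value = 1
Edge 2: R (sign -) -> bounds (0, 1), value = 1/2
Edge 3: B (sign +) -> bounds (1/2, 1), value = 3/4
Edge 4: R (sign -) -> bounds (1/2, 3/4), value = 5/8
Edge 5: B (sign +) -> bounds (5/8, 3/4), value = 11/16
Edge 6: R (sign -) -> bounds (5/8, 11/16), value = 21/32
Edge 7: B (sign +) -> bounds (21/32, 11/16), value = 43/64
Edge 8: R (sign -) -> bounds (21/32, 43/64), value = 85/128
Edge 9: B (sign +) -> bounds (85/128, 43/64), value = 171/256
Game value = 171/256

171/256


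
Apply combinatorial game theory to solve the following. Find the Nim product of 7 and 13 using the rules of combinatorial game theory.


Nim multiplication is bilinear over XOR: (u XOR v) * w = (u*w) XOR (v*w).
So we split each operand into its bit components and XOR the pairwise Nim products.
7 = 1 + 2 + 4 (as XOR of powers of 2).
13 = 1 + 4 + 8 (as XOR of powers of 2).
Using the standard Nim-product table on single bits:
  2*2 = 3,   2*4 = 8,   2*8 = 12,
  4*4 = 6,   4*8 = 11,  8*8 = 13,
and  1*x = x (identity), k*l = l*k (commutative).
Pairwise Nim products:
  1 * 1 = 1
  1 * 4 = 4
  1 * 8 = 8
  2 * 1 = 2
  2 * 4 = 8
  2 * 8 = 12
  4 * 1 = 4
  4 * 4 = 6
  4 * 8 = 11
XOR them: 1 XOR 4 XOR 8 XOR 2 XOR 8 XOR 12 XOR 4 XOR 6 XOR 11 = 2.
Result: 7 * 13 = 2 (in Nim).

2


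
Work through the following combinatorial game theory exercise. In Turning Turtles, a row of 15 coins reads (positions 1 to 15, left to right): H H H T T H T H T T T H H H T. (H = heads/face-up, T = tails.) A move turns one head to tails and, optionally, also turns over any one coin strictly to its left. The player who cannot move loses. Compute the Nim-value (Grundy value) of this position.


Coins: H H H T T H T H T T T H H H T
Key fact: a single head at position k behaves exactly like a Nim heap of size k (turning it to T and optionally flipping a coin at j < k corresponds to moving the heap from k to j, or to 0), and heads combine as a disjunctive sum (two heads at the same place would cancel, matching j XOR j = 0). So the Nim-value is the XOR of the 1-indexed positions of the heads.
Face-up positions (1-indexed): [1, 2, 3, 6, 8, 12, 13, 14]
XOR 0 with 1: 0 XOR 1 = 1
XOR 1 with 2: 1 XOR 2 = 3
XOR 3 with 3: 3 XOR 3 = 0
XOR 0 with 6: 0 XOR 6 = 6
XOR 6 with 8: 6 XOR 8 = 14
XOR 14 with 12: 14 XOR 12 = 2
XOR 2 with 13: 2 XOR 13 = 15
XOR 15 with 14: 15 XOR 14 = 1
Nim-value = 1

1


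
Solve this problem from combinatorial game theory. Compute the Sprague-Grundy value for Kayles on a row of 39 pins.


Kayles: a move removes 1 or 2 adjacent pins from a contiguous row.
Removing pins from a row of k leaves two independent rows (a, b) with a + b = k - 1 (one pin) or a + b = k - 2 (two pins); an end removal gives a = 0.
By Sprague-Grundy, G(k) = mex{ G(a) XOR G(b) } over all these splits. G(0) = 0.
G(1): splits (0,0):0^0=0 -> mex({0}) = 1
G(2): splits (0,1):0^1=1 (0,0):0^0=0 -> mex({0, 1}) = 2
G(3): splits (0,2):0^2=2 (1,1):1^1=0 (0,1):0^1=1 -> mex({0, 1, 2}) = 3
G(4): splits (0,3):0^3=3 (1,2):1^2=3 (0,2):0^2=2 (1,1):1^1=0 -> mex({0, 2, 3}) = 1
G(5): splits (0,4):0^1=1 (1,3):1^3=2 (2,2):2^2=0 (0,3):0^3=3 (1,2):1^2=3 -> mex({0, 1, 2, 3}) = 4
G(6) = mex({0, 1, 2, 4}) = 3
G(7) = mex({0, 1, 3, 4, 5}) = 2
G(8) = mex({0, 2, 3, 5, 6}) = 1
G(9) = mex({0, 1, 2, 3, 6, 7}) = 4
G(10) = mex({0, 1, 3, 4, 5, 7}) = 2
G(11) = mex({0, 1, 2, 3, 4, 5}) = 6
G(12) = mex({0, 1, 2, 3, 5, 6, 7}) = 4
G(13) = mex({0, 2, 3, 4, 6, 7}) = 1
G(14) = mex({0, 1, 4, 5, 6, 7}) = 2
G(15) = mex({0, 1, 2, 3, 4, 5, 6}) = 7
G(16) = mex({0, 2, 3, 5, 6, 7}) = 1
G(17) = mex({0, 1, 2, 3, 5, 6, 7}) = 4
G(18) = mex({0, 1, 2, 4, 5, 6}) = 3
G(19) = mex({0, 1, 3, 4, 5, 7}) = 2
G(20) = mex({0, 2, 3, 4, 5, 6, 7}) = 1
G(21) = mex({0, 1, 2, 3, 5, 6, 7}) = 4
G(22) = mex({0, 1, 2, 3, 4, 5, 7}) = 6
G(23) = mex({0, 1, 2, 3, 4, 5, 6}) = 7
G(24) = mex({0, 1, 2, 3, 5, 6, 7}) = 4
G(25) = mex({0, 2, 3, 4, 6, 7}) = 1
G(26) = mex({0, 1, 3, 4, 5, 6, 7}) = 2
G(27) = mex({0, 1, 2, 3, 4, 5, 6, 7}) = 8
G(28) = mex({0, 1, 2, 3, 4, 6, 7, 8}) = 5
G(29) = mex({0, 1, 2, 3, 5, 6, 7, 8, 9}) = 4
G(30) = mex({0, 1, 2, 3, 4, 5, 6, 9, 10}) = 7
G(31) = mex({0, 1, 3, 4, 5, 7, 10, 11}) = 2
G(32) = mex({0, 2, 3, 4, 5, 6, 7, 9, 11}) = 1
G(33) = mex({0, 1, 2, 3, 4, 5, 6, 7, 9, 12}) = 8
G(34) = mex({0, 1, 2, 3, 4, 5, 7, 8, 11, 12}) = 6
G(35) = mex({0, 1, 2, 3, 4, 5, 6, 8, 9, 10, 11}) = 7
G(36) = mex({0, 1, 2, 3, 5, 6, 7, 9, 10}) = 4
G(37) = mex({0, 2, 3, 4, 6, 7, 9, 10, 11, 12}) = 1
G(38) = mex({0, 1, 3, 4, 5, 6, 7, 9, 10, 11, 12}) = 2
G(39) = mex({0, 1, 2, 4, 5, 6, 7, 9, 10, 12, 14}) = 3
Therefore G(39) = 3.

3


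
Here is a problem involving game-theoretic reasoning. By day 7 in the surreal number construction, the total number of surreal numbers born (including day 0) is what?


Day 0: {|} = 0 is born. Count = 1.
Day n: the number of surreal numbers born by day n is 2^(n+1) - 1.
By day 0: 2^1 - 1 = 1
By day 1: 2^2 - 1 = 3
By day 2: 2^3 - 1 = 7
By day 3: 2^4 - 1 = 15
By day 4: 2^5 - 1 = 31
By day 5: 2^6 - 1 = 63
By day 6: 2^7 - 1 = 127
By day 7: 2^8 - 1 = 255
By day 7: 255 surreal numbers.

255


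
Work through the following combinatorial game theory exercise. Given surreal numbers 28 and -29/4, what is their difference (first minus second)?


x = 28, y = -29/4
Converting to common denominator: 4
x = 112/4, y = -29/4
x - y = 28 - -29/4 = 141/4

141/4


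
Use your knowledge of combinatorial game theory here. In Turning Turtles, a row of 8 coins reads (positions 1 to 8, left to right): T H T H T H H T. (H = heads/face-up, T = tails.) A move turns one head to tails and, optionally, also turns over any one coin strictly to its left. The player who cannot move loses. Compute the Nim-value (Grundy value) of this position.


Coins: T H T H T H H T
Key fact: a single head at position k behaves exactly like a Nim heap of size k (turning it to T and optionally flipping a coin at j < k corresponds to moving the heap from k to j, or to 0), and heads combine as a disjunctive sum (two heads at the same place would cancel, matching j XOR j = 0). So the Nim-value is the XOR of the 1-indexed positions of the heads.
Face-up positions (1-indexed): [2, 4, 6, 7]
XOR 0 with 2: 0 XOR 2 = 2
XOR 2 with 4: 2 XOR 4 = 6
XOR 6 with 6: 6 XOR 6 = 0
XOR 0 with 7: 0 XOR 7 = 7
Nim-value = 7

7


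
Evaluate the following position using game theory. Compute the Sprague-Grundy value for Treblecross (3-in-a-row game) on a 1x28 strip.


Treblecross: place X on empty cells; 3-in-a-row wins.
Playing within two cells of an existing X lets the opponent win at once, so sensible play treats the cells i-2..i+2 around each X as dead. The player left with no safe cell loses, so this is a normal-play take-away game on strips of safe cells.
Placing X at cell i (0-indexed) of a strip of k safe cells leaves independent strips of sizes max(0, i-2) and max(0, k-i-3). Hence G(k) = mex{ G(max(0,i-2)) XOR G(max(0,k-i-3)) : 0 <= i < k }, with G(0) = 0.
G(1): splits (0,0):0^0=0 -> mex({0}) = 1
G(2): splits (0,0):0^0=0 -> mex({0}) = 1
G(3): splits (0,0):0^0=0 -> mex({0}) = 1
G(4): splits (0,1):0^1=1 (0,0):0^0=0 -> mex({0, 1}) = 2
G(5): splits (0,2):0^1=1 (0,1):0^1=1 (0,0):0^0=0 -> mex({0, 1}) = 2
G(6) = mex({1}) = 0
G(7) = mex({0, 1, 2}) = 3
G(8) = mex({0, 1, 2}) = 3
G(9) = mex({0, 2}) = 1
G(10) = mex({0, 2, 3}) = 1
G(11) = mex({0, 3}) = 1
G(12) = mex({1, 3}) = 0
G(13) = mex({0, 1, 2, 3}) = 4
G(14) = mex({0, 1, 2}) = 3
G(15) = mex({0, 1, 2}) = 3
G(16) = mex({0, 1, 2, 4}) = 3
G(17) = mex({0, 1, 3, 4}) = 2
G(18) = mex({0, 1, 3, 4}) = 2
G(19) = mex({0, 1, 3, 5}) = 2
G(20) = mex({0, 1, 2, 3, 5}) = 4
G(21) = mex({0, 1, 2, 3, 5}) = 4
G(22) = mex({1, 2, 6}) = 0
G(23) = mex({0, 1, 2, 3, 4, 6}) = 5
G(24) = mex({0, 1, 2, 3, 4}) = 5
G(25) = mex({0, 1, 3, 4, 7}) = 2
G(26) = mex({0, 1, 3, 4, 5, 7}) = 2
G(27) = mex({0, 1, 3, 5}) = 2
G(28) = mex({0, 1, 2, 5}) = 3
Therefore G(28) = 3.

3


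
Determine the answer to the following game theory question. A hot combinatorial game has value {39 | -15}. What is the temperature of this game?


The game is {39 | -15}, a switch {a | b} with numbers a > b.
Cooling {a | b} by t gives {a - t | b + t}, which stops being hot when a - t = b + t, i.e. at t = (a - b)/2. So the temperature of a switch is (a - b)/2.
Temperature = (Left option - Right option) / 2
= (39 - (-15)) / 2
= 54 / 2
= 27

27


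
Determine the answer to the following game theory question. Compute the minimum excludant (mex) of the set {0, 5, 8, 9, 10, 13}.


Set = {0, 5, 8, 9, 10, 13}
0 is in the set.
1 is NOT in the set. This is the mex.
mex = 1

1


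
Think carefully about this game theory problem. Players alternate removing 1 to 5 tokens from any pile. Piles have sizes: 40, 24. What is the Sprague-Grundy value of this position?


Subtraction set: {1, 2, 3, 4, 5}
For this subtraction set, G(n) = n mod 6 (period = max + 1 = 6).
Pile 1 (size 40): G(40) = 40 mod 6 = 4
Pile 2 (size 24): G(24) = 24 mod 6 = 0
Total Grundy value = XOR of all: 4 XOR 0 = 4

4


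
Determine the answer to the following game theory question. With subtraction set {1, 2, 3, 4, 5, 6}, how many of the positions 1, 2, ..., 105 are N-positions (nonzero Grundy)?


Subtraction set S = {1, 2, 3, 4, 5, 6}, so G(n) = n mod 7.
G(n) = 0 when n is a multiple of 7.
Multiples of 7 in [1, 105]: 15
N-positions (nonzero Grundy) = 105 - 15 = 90

90


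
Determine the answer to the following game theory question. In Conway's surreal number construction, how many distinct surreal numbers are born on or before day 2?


Day 0: {|} = 0 is born. Count = 1.
Day n: the number of surreal numbers born by day n is 2^(n+1) - 1.
By day 0: 2^1 - 1 = 1
By day 1: 2^2 - 1 = 3
By day 2: 2^3 - 1 = 7
By day 2: 7 surreal numbers.

7


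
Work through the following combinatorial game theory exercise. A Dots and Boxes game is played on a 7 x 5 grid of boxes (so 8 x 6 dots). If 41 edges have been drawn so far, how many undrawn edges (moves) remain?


Grid: 7 x 5 boxes, i.e. 8 rows and 6 columns of dots.
Horizontal edges: (rows + 1) * cols = 8 * 5 = 40
Vertical edges: rows * (cols + 1) = 7 * 6 = 42
Total edges: 40 + 42 = 82
Edges drawn: 41
Remaining: 82 - 41 = 41

41


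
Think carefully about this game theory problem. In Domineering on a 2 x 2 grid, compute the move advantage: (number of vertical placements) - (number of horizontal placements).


Board is 2 x 2 (rows x cols).
Left (vertical) placements: (rows-1) * cols = 1 * 2 = 2
Right (horizontal) placements: rows * (cols-1) = 2 * 1 = 2
Advantage = Left - Right = 2 - 2 = 0

0


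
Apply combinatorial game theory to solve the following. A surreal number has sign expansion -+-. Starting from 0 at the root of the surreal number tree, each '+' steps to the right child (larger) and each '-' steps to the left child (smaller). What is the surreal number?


Sign expansion: -+-
Rule: track bounds (lo, hi), initially (-inf, +inf). On '+', the current value becomes lo and we move to the simplest number in (value, hi): value + 1 if hi = +inf, otherwise the midpoint (value + hi)/2. On '-', the current value becomes hi and we move to value - 1 if lo = -inf, otherwise the midpoint (lo + value)/2.
Start at 0.
Step 1: sign = -, move left. Bounds: (-inf, 0). Value = -1
Step 2: sign = +, move right. Bounds: (-1, 0). Value = -1/2
Step 3: sign = -, move left. Bounds: (-1, -1/2). Value = -3/4
The surreal number with sign expansion -+- is -3/4.

-3/4


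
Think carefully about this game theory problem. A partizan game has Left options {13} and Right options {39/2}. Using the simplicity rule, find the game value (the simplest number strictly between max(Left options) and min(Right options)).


Left options: {13}, max = 13
Right options: {39/2}, min = 39/2
All options are numbers and max(Left) < min(Right), so by the simplicity theorem the value is the simplest (earliest-born) number strictly between 13 and 39/2.
Integers 14 through 19 all lie strictly between 13 and 39/2.
Among integers, the simplest (lowest birthday = smallest |n|; 0 is born on day 0, +-n on day n) is 14.
No non-integer in the interval can be simpler: if x is a non-integer in the interval, then floor(x) or ceil(x) also lies in the interval (the interval contains an integer), and both are proper prefixes of x's sign expansion, i.e. born earlier. So the game value is 14.
Game value = 14

14


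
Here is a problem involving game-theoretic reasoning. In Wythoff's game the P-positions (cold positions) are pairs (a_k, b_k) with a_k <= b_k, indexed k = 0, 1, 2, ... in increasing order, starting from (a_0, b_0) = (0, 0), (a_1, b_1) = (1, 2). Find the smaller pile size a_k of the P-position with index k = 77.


By Wythoff's theorem, a_k = floor(k * phi) and b_k = floor(k * phi^2) = a_k + k, where phi = (1 + sqrt(5))/2 is the golden ratio.
phi = (1 + sqrt(5))/2 = 1.618034
k = 77
k * phi = 77 * 1.618034 = 124.588617
a_77 = floor(k * phi) = 124

124


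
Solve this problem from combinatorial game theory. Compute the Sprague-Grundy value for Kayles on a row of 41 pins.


Kayles: a move removes 1 or 2 adjacent pins from a contiguous row.
Removing pins from a row of k leaves two independent rows (a, b) with a + b = k - 1 (one pin) or a + b = k - 2 (two pins); an end removal gives a = 0.
By Sprague-Grundy, G(k) = mex{ G(a) XOR G(b) } over all these splits. G(0) = 0.
G(1): splits (0,0):0^0=0 -> mex({0}) = 1
G(2): splits (0,1):0^1=1 (0,0):0^0=0 -> mex({0, 1}) = 2
G(3): splits (0,2):0^2=2 (1,1):1^1=0 (0,1):0^1=1 -> mex({0, 1, 2}) = 3
G(4): splits (0,3):0^3=3 (1,2):1^2=3 (0,2):0^2=2 (1,1):1^1=0 -> mex({0, 2, 3}) = 1
G(5): splits (0,4):0^1=1 (1,3):1^3=2 (2,2):2^2=0 (0,3):0^3=3 (1,2):1^2=3 -> mex({0, 1, 2, 3}) = 4
G(6) = mex({0, 1, 2, 4}) = 3
G(7) = mex({0, 1, 3, 4, 5}) = 2
G(8) = mex({0, 2, 3, 5, 6}) = 1
G(9) = mex({0, 1, 2, 3, 6, 7}) = 4
G(10) = mex({0, 1, 3, 4, 5, 7}) = 2
G(11) = mex({0, 1, 2, 3, 4, 5}) = 6
G(12) = mex({0, 1, 2, 3, 5, 6, 7}) = 4
G(13) = mex({0, 2, 3, 4, 6, 7}) = 1
G(14) = mex({0, 1, 4, 5, 6, 7}) = 2
G(15) = mex({0, 1, 2, 3, 4, 5, 6}) = 7
G(16) = mex({0, 2, 3, 5, 6, 7}) = 1
G(17) = mex({0, 1, 2, 3, 5, 6, 7}) = 4
G(18) = mex({0, 1, 2, 4, 5, 6}) = 3
G(19) = mex({0, 1, 3, 4, 5, 7}) = 2
G(20) = mex({0, 2, 3, 4, 5, 6, 7}) = 1
G(21) = mex({0, 1, 2, 3, 5, 6, 7}) = 4
G(22) = mex({0, 1, 2, 3, 4, 5, 7}) = 6
G(23) = mex({0, 1, 2, 3, 4, 5, 6}) = 7
G(24) = mex({0, 1, 2, 3, 5, 6, 7}) = 4
G(25) = mex({0, 2, 3, 4, 6, 7}) = 1
G(26) = mex({0, 1, 3, 4, 5, 6, 7}) = 2
G(27) = mex({0, 1, 2, 3, 4, 5, 6, 7}) = 8
G(28) = mex({0, 1, 2, 3, 4, 6, 7, 8}) = 5
G(29) = mex({0, 1, 2, 3, 5, 6, 7, 8, 9}) = 4
G(30) = mex({0, 1, 2, 3, 4, 5, 6, 9, 10}) = 7
G(31) = mex({0, 1, 3, 4, 5, 7, 10, 11}) = 2
G(32) = mex({0, 2, 3, 4, 5, 6, 7, 9, 11}) = 1
G(33) = mex({0, 1, 2, 3, 4, 5, 6, 7, 9, 12}) = 8
G(34) = mex({0, 1, 2, 3, 4, 5, 7, 8, 11, 12}) = 6
G(35) = mex({0, 1, 2, 3, 4, 5, 6, 8, 9, 10, 11}) = 7
G(36) = mex({0, 1, 2, 3, 5, 6, 7, 9, 10}) = 4
G(37) = mex({0, 2, 3, 4, 6, 7, 9, 10, 11, 12}) = 1
G(38) = mex({0, 1, 3, 4, 5, 6, 7, 9, 10, 11, 12}) = 2
G(39) = mex({0, 1, 2, 4, 5, 6, 7, 9, 10, 12, 14}) = 3
G(40) = mex({0, 2, 3, 4, 6, 7, 11, 12, 14}) = 1
G(41) = mex({0, 1, 2, 3, 5, 6, 7, 9, 10, 11, 12}) = 4
Therefore G(41) = 4.

4


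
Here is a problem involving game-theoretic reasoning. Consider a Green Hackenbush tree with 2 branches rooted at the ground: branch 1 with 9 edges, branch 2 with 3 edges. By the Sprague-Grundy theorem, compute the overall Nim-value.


The tree has 2 branches from the ground vertex.
In Green Hackenbush, the Nim-value of a simple path of length k is k.
Branch 1: length 9, Nim-value = 9
Branch 2: length 3, Nim-value = 3
Total Nim-value = XOR of all branch values:
0 XOR 9 = 9
9 XOR 3 = 10
Nim-value of the tree = 10

10


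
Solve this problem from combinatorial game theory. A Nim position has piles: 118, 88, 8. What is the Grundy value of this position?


We need the XOR (exclusive or) of all pile sizes.
After XOR-ing pile 1 (size 118): 0 XOR 118 = 118
After XOR-ing pile 2 (size 88): 118 XOR 88 = 46
After XOR-ing pile 3 (size 8): 46 XOR 8 = 38
The Nim-value of this position is 38.

38


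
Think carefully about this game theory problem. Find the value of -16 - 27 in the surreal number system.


x = -16, y = 27
x - y = -16 - 27 = -43

-43


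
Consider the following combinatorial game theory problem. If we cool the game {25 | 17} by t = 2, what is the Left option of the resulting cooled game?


Original game: {25 | 17} (a switch {a | b} with a > b).
Cooling by t (for t below the temperature (a - b)/2 = 4) taxes each move by t: {a | b} cooled by t is {a - t | b + t}.
Cooling amount: t = 2
Cooled Left option: 25 - 2 = 23
Cooled Right option: 17 + 2 = 19
Cooled game: {23 | 19}
Left option = 23

23


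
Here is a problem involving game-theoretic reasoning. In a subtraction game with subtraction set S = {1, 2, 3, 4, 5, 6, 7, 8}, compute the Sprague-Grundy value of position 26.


The subtraction set is S = {1, 2, 3, 4, 5, 6, 7, 8}.
G(k) = mex{ G(k - s) : s in S, s <= k }. We compute iteratively: G(0) = 0.
G(1) = mex({0}) = 1
G(2) = mex({0, 1}) = 2
G(3) = mex({0, 1, 2}) = 3
G(4) = mex({0, 1, 2, 3}) = 4
G(5) = mex({0, 1, 2, 3, 4}) = 5
G(6) = mex({0, 1, 2, 3, 4, 5}) = 6
G(7) = mex({0, 1, 2, 3, 4, 5, 6}) = 7
G(8) = mex({0, 1, 2, 3, 4, 5, 6, 7}) = 8
G(9) = mex({1, 2, 3, 4, 5, 6, 7, 8}) = 0
G(10) = mex({0, 2, 3, 4, 5, 6, 7, 8}) = 1
G(11) = mex({0, 1, 3, 4, 5, 6, 7, 8}) = 2
G(12) = mex({0, 1, 2, 4, 5, 6, 7, 8}) = 3
G(13) = mex({0, 1, 2, 3, 5, 6, 7, 8}) = 4
G(14) = mex({0, 1, 2, 3, 4, 6, 7, 8}) = 5
G(15) = mex({0, 1, 2, 3, 4, 5, 7, 8}) = 6
G(16) = mex({0, 1, 2, 3, 4, 5, 6, 8}) = 7
Observe that G(9)..G(16) = 0, 1, 2, 3, 4, 5, 6, 7 repeats G(0)..G(7) = 0, 1, 2, 3, 4, 5, 6, 7.
For k >= max(S) = 8, G(k) is determined by the previous 8 values G(k-8)..G(k-1); a window of 8 consecutive values has recurred shifted by 9, so by induction G(k + 9) = G(k) for all k >= 0: the sequence is periodic from the start with period 9.
One period: G(0..8) = 0, 1, 2, 3, 4, 5, 6, 7, 8.
26 mod 9 = 8, so G(26) = G(8) = 8.

8


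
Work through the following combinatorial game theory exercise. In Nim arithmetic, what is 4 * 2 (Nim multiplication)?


Nim multiplication is bilinear over XOR: (u XOR v) * w = (u*w) XOR (v*w).
So we split each operand into its bit components and XOR the pairwise Nim products.
4 = 4 (as XOR of powers of 2).
2 = 2 (as XOR of powers of 2).
Using the standard Nim-product table on single bits:
  2*2 = 3,   2*4 = 8,   2*8 = 12,
  4*4 = 6,   4*8 = 11,  8*8 = 13,
and  1*x = x (identity), k*l = l*k (commutative).
Pairwise Nim products:
  4 * 2 = 8
XOR them: 8 = 8.
Result: 4 * 2 = 8 (in Nim).

8
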